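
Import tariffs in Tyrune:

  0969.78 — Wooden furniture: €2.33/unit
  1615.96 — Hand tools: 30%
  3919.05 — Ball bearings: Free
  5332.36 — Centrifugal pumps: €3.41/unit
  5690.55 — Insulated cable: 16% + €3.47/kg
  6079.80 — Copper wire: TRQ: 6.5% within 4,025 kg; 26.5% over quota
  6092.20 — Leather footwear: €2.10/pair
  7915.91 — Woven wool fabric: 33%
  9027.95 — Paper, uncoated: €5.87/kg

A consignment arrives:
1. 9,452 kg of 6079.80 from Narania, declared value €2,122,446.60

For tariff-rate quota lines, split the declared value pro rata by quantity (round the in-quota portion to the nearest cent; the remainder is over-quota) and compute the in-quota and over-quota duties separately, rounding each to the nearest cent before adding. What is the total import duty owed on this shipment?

€381,685.60

Line 1 (6079.80, Narania, 9,452 kg, €2,122,446.60):
Code 6079.80 is under a tariff-rate quota (threshold 4,025 kg). In-quota: 4,025 kg at 6.5%; over-quota: 5,427 kg at 26.5%.
Pro-rata value split: in-quota = €2,122,446.60 × 4,025/9,452 = €903,813.75; over-quota = €2,122,446.60 − €903,813.75 = €1,218,632.85.
In-quota duty = €903,813.75 × 6.5% = €58,747.89. Over-quota duty = €1,218,632.85 × 26.5% = €322,937.71.
Line duty = €58,747.89 + €322,937.71 = €381,685.60.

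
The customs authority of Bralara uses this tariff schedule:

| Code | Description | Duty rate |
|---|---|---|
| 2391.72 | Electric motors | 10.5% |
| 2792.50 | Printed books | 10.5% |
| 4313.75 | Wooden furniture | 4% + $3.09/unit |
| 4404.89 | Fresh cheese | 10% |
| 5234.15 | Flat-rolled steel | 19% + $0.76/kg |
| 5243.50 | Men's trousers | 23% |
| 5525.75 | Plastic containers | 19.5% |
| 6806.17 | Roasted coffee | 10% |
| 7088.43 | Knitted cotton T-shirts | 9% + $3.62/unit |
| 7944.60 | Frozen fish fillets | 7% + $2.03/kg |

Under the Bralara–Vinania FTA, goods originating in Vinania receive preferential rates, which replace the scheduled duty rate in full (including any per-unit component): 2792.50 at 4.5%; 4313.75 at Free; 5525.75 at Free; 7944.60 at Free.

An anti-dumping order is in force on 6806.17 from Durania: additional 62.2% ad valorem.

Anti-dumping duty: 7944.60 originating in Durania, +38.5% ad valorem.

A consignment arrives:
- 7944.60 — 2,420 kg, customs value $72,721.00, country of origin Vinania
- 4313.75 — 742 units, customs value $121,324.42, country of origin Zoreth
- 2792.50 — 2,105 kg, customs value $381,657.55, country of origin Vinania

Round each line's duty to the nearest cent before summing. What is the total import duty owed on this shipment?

Line 1 (7944.60, Vinania, 2,420 kg, $72,721.00):
Base rate for 7944.60 is 7% + $2.03/kg.
Origin Vinania qualifies under the Bralara–Vinania agreement and 7944.60 is covered: preferential rate Free applies instead.
The additional-duty order on 7944.60 targets Durania, not Vinania; it does not apply.
Duty = $72,721.00 × 0% = $0.00.
Line 2 (4313.75, Zoreth, 742 units, $121,324.42):
Base rate for 4313.75 is 4% + $3.09/unit.
4313.75 has an FTA preferential rate, but origin Zoreth is not Vinania; base rate stands.
Duty = $121,324.42 × 4% + 742 × $3.09 = $7,145.76.
Line 3 (2792.50, Vinania, 2,105 kg, $381,657.55):
Base rate for 2792.50 is 10.5%.
Origin Vinania qualifies under the Bralara–Vinania agreement and 2792.50 is covered: preferential rate 4.5% applies instead.
Duty = $381,657.55 × 4.5% = $17,174.59.
Total = $0.00 + $7,145.76 + $17,174.59 = $24,320.35.

$24,320.35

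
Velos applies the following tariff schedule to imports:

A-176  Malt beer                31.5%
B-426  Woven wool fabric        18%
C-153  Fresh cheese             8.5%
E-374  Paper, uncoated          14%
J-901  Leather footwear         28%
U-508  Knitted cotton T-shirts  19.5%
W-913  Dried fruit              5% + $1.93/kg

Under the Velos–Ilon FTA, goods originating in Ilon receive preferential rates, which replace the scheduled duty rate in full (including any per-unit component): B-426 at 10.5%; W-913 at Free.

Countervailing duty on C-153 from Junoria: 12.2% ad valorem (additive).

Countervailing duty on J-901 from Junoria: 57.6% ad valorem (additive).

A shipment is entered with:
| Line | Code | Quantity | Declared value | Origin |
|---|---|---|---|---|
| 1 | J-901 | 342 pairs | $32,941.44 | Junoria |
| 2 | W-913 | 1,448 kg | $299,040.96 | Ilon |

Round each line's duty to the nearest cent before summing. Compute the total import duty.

Line 1 (J-901, Junoria, 342 pairs, $32,941.44):
Base rate for J-901 is 28%.
Additional duty on J-901 from Junoria: +57.6%. Applied ad valorem rate: 28% + 57.6% = 85.6%.
Duty = $32,941.44 × 85.6% = $28,197.87.
Line 2 (W-913, Ilon, 1,448 kg, $299,040.96):
Base rate for W-913 is 5% + $1.93/kg.
Origin Ilon qualifies under the Velos–Ilon agreement and W-913 is covered: preferential rate Free applies instead.
Duty = $299,040.96 × 0% = $0.00.
Total = $28,197.87 + $0.00 = $28,197.87.

$28,197.87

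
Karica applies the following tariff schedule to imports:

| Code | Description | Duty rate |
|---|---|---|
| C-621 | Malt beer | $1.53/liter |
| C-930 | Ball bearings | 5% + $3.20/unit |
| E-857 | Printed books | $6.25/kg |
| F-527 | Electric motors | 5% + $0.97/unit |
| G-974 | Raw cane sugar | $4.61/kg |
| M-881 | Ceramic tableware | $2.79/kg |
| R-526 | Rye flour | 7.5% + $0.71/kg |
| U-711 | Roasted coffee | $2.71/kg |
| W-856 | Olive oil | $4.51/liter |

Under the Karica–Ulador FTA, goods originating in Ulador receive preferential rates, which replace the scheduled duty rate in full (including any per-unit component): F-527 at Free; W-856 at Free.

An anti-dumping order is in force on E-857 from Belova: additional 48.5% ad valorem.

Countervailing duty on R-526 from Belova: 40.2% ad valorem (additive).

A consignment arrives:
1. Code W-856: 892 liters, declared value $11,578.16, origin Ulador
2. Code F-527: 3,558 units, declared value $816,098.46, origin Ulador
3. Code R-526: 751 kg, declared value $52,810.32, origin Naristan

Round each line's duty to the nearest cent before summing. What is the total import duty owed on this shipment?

$4,493.98

Line 1 (W-856, Ulador, 892 liters, $11,578.16):
Base rate for W-856 is $4.51/liter.
Origin Ulador qualifies under the Karica–Ulador agreement and W-856 is covered: preferential rate Free applies instead.
Duty = $11,578.16 × 0% = $0.00.
Line 2 (F-527, Ulador, 3,558 units, $816,098.46):
Base rate for F-527 is 5% + $0.97/unit.
Origin Ulador qualifies under the Karica–Ulador agreement and F-527 is covered: preferential rate Free applies instead.
Duty = $816,098.46 × 0% = $0.00.
Line 3 (R-526, Naristan, 751 kg, $52,810.32):
Base rate for R-526 is 7.5% + $0.71/kg.
The additional-duty order on R-526 targets Belova, not Naristan; it does not apply.
Duty = $52,810.32 × 7.5% + 751 × $0.71 = $4,493.98.
Total = $0.00 + $0.00 + $4,493.98 = $4,493.98.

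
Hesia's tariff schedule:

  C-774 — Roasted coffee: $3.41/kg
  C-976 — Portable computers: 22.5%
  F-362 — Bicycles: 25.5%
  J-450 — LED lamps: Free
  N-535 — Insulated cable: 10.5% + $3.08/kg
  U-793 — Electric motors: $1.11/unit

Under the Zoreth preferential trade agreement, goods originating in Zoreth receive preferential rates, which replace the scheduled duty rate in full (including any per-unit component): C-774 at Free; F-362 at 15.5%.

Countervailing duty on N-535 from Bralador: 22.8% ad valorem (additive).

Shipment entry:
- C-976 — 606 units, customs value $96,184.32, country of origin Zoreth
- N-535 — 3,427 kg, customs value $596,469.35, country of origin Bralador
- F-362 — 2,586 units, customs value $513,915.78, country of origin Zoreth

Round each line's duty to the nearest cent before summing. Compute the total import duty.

Line 1 (C-976, Zoreth, 606 units, $96,184.32):
Base rate for C-976 is 22.5%.
Origin Zoreth is the FTA partner but C-976 is not on the preference list; base rate stands.
Duty = $96,184.32 × 22.5% = $21,641.47.
Line 2 (N-535, Bralador, 3,427 kg, $596,469.35):
Base rate for N-535 is 10.5% + $3.08/kg.
Additional duty on N-535 from Bralador: +22.8%. Applied ad valorem rate: 10.5% + 22.8% = 33.3%.
Duty = $596,469.35 × 33.3% + 3,427 × $3.08 = $209,179.45.
Line 3 (F-362, Zoreth, 2,586 units, $513,915.78):
Base rate for F-362 is 25.5%.
Origin Zoreth qualifies under the Hesia–Zoreth agreement and F-362 is covered: preferential rate 15.5% applies instead.
Duty = $513,915.78 × 15.5% = $79,656.95.
Total = $21,641.47 + $209,179.45 + $79,656.95 = $310,477.87.

$310,477.87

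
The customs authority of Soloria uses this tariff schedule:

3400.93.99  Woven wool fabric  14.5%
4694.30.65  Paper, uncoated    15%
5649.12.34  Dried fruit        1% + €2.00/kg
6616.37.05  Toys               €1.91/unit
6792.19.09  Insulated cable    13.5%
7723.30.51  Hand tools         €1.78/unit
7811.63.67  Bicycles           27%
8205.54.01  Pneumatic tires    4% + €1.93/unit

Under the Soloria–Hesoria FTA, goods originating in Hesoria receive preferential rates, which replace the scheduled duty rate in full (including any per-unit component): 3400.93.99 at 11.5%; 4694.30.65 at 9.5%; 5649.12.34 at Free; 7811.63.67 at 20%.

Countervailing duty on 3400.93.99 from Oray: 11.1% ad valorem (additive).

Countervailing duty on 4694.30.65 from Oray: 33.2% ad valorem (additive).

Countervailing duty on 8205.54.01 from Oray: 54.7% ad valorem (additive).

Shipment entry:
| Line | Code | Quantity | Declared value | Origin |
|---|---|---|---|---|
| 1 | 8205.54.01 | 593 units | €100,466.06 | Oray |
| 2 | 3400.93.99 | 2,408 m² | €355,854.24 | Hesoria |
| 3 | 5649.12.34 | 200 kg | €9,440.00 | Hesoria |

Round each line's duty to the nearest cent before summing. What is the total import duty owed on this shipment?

Line 1 (8205.54.01, Oray, 593 units, €100,466.06):
Base rate for 8205.54.01 is 4% + €1.93/unit.
Additional duty on 8205.54.01 from Oray: +54.7%. Applied ad valorem rate: 4% + 54.7% = 58.7%.
Duty = €100,466.06 × 58.7% + 593 × €1.93 = €60,118.07.
Line 2 (3400.93.99, Hesoria, 2,408 m², €355,854.24):
Base rate for 3400.93.99 is 14.5%.
Origin Hesoria qualifies under the Soloria–Hesoria agreement and 3400.93.99 is covered: preferential rate 11.5% applies instead.
The additional-duty order on 3400.93.99 targets Oray, not Hesoria; it does not apply.
Duty = €355,854.24 × 11.5% = €40,923.24.
Line 3 (5649.12.34, Hesoria, 200 kg, €9,440.00):
Base rate for 5649.12.34 is 1% + €2.00/kg.
Origin Hesoria qualifies under the Soloria–Hesoria agreement and 5649.12.34 is covered: preferential rate Free applies instead.
Duty = €9,440.00 × 0% = €0.00.
Total = €60,118.07 + €40,923.24 + €0.00 = €101,041.31.

€101,041.31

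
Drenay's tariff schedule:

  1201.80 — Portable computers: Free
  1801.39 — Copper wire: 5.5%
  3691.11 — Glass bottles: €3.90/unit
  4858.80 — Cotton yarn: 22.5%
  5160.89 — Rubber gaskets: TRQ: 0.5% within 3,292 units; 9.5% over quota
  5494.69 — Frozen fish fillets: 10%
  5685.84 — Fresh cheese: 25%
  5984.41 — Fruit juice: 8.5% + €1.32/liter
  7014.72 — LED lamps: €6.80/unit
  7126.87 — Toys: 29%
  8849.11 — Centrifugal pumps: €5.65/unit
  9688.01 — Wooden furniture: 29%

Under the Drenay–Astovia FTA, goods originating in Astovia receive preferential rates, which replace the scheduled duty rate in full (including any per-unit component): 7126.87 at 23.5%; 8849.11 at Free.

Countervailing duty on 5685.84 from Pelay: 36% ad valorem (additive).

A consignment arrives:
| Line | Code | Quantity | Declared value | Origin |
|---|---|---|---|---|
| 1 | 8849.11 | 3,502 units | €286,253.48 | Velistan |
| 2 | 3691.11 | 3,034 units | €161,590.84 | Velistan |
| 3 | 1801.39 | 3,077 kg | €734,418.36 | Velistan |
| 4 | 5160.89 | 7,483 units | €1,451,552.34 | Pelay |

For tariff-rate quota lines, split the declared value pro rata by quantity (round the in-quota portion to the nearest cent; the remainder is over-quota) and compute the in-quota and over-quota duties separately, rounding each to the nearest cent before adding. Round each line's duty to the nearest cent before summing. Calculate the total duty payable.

€152,436.99

Line 1 (8849.11, Velistan, 3,502 units, €286,253.48):
Base rate for 8849.11 is €5.65/unit.
8849.11 has an FTA preferential rate, but origin Velistan is not Astovia; base rate stands.
Duty = 3,502 × €5.65 = €19,786.30.
Line 2 (3691.11, Velistan, 3,034 units, €161,590.84):
Base rate for 3691.11 is €3.90/unit.
Duty = 3,034 × €3.90 = €11,832.60.
Line 3 (1801.39, Velistan, 3,077 kg, €734,418.36):
Base rate for 1801.39 is 5.5%.
Duty = €734,418.36 × 5.5% = €40,393.01.
Line 4 (5160.89, Pelay, 7,483 units, €1,451,552.34):
Code 5160.89 is under a tariff-rate quota (threshold 3,292 units). In-quota: 3,292 units at 0.5%; over-quota: 4,191 units at 9.5%.
Pro-rata value split: in-quota = €1,451,552.34 × 3,292/7,483 = €638,582.16; over-quota = €1,451,552.34 − €638,582.16 = €812,970.18.
In-quota duty = €638,582.16 × 0.5% = €3,192.91. Over-quota duty = €812,970.18 × 9.5% = €77,232.17.
Line duty = €3,192.91 + €77,232.17 = €80,425.08.
Total = €19,786.30 + €11,832.60 + €40,393.01 + €80,425.08 = €152,436.99.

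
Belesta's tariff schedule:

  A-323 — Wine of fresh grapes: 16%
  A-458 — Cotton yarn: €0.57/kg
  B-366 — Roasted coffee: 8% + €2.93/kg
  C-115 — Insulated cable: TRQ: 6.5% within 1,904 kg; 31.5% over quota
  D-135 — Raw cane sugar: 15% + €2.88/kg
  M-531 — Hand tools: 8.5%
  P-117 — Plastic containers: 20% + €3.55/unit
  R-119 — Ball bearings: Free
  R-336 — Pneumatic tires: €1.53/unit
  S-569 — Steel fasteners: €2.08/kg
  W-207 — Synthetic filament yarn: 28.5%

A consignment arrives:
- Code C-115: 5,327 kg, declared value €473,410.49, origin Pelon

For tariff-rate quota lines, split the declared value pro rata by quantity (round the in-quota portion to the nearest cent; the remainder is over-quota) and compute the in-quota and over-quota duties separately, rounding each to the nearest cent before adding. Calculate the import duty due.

Line 1 (C-115, Pelon, 5,327 kg, €473,410.49):
Code C-115 is under a tariff-rate quota (threshold 1,904 kg). In-quota: 1,904 kg at 6.5%; over-quota: 3,423 kg at 31.5%.
Pro-rata value split: in-quota = €473,410.49 × 1,904/5,327 = €169,208.48; over-quota = €473,410.49 − €169,208.48 = €304,202.01.
In-quota duty = €169,208.48 × 6.5% = €10,998.55. Over-quota duty = €304,202.01 × 31.5% = €95,823.63.
Line duty = €10,998.55 + €95,823.63 = €106,822.18.

€106,822.18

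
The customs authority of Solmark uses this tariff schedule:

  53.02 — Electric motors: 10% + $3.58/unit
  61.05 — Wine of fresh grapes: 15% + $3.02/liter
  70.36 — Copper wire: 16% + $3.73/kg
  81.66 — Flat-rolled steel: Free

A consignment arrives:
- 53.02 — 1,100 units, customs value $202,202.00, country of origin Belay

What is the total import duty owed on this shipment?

$24,158.20

Line 1 (53.02, Belay, 1,100 units, $202,202.00):
Base rate for 53.02 is 10% + $3.58/unit.
Duty = $202,202.00 × 10% + 1,100 × $3.58 = $24,158.20.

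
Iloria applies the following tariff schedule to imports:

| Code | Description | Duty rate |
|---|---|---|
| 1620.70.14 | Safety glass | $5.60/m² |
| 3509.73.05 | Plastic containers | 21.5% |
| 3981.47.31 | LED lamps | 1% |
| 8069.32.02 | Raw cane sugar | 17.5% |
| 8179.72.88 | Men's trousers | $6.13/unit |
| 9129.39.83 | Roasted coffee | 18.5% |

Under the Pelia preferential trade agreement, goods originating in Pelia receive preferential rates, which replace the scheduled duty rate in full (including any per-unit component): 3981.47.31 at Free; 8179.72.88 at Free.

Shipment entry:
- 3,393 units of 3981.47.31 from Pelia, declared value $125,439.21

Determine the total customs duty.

$0.00

Line 1 (3981.47.31, Pelia, 3,393 units, $125,439.21):
Base rate for 3981.47.31 is 1%.
Origin Pelia qualifies under the Iloria–Pelia agreement and 3981.47.31 is covered: preferential rate Free applies instead.
Duty = $125,439.21 × 0% = $0.00.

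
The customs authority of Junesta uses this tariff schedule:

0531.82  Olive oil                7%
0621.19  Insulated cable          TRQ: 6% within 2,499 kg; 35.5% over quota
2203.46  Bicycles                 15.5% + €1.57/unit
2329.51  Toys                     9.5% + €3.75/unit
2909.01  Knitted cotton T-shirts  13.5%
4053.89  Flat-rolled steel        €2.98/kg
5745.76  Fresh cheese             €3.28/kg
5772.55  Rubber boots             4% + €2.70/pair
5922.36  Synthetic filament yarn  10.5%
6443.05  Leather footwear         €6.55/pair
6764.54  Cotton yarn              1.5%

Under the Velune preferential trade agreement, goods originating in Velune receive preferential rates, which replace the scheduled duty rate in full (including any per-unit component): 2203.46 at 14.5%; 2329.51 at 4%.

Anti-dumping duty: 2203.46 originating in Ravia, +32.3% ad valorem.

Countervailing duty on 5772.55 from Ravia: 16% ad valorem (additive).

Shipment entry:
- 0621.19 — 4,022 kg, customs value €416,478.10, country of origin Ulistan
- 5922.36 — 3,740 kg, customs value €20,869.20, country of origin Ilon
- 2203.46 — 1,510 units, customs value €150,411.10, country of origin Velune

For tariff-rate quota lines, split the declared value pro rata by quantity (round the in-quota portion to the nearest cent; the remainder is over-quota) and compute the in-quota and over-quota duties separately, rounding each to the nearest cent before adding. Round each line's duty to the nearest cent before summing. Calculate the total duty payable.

€95,513.03

Line 1 (0621.19, Ulistan, 4,022 kg, €416,478.10):
Code 0621.19 is under a tariff-rate quota (threshold 2,499 kg). In-quota: 2,499 kg at 6%; over-quota: 1,523 kg at 35.5%.
Pro-rata value split: in-quota = €416,478.10 × 2,499/4,022 = €258,771.45; over-quota = €416,478.10 − €258,771.45 = €157,706.65.
In-quota duty = €258,771.45 × 6% = €15,526.29. Over-quota duty = €157,706.65 × 35.5% = €55,985.86.
Line duty = €15,526.29 + €55,985.86 = €71,512.15.
Line 2 (5922.36, Ilon, 3,740 kg, €20,869.20):
Base rate for 5922.36 is 10.5%.
Duty = €20,869.20 × 10.5% = €2,191.27.
Line 3 (2203.46, Velune, 1,510 units, €150,411.10):
Base rate for 2203.46 is 15.5% + €1.57/unit.
Origin Velune qualifies under the Junesta–Velune agreement and 2203.46 is covered: preferential rate 14.5% applies instead.
The additional-duty order on 2203.46 targets Ravia, not Velune; it does not apply.
Duty = €150,411.10 × 14.5% = €21,809.61.
Total = €71,512.15 + €2,191.27 + €21,809.61 = €95,513.03.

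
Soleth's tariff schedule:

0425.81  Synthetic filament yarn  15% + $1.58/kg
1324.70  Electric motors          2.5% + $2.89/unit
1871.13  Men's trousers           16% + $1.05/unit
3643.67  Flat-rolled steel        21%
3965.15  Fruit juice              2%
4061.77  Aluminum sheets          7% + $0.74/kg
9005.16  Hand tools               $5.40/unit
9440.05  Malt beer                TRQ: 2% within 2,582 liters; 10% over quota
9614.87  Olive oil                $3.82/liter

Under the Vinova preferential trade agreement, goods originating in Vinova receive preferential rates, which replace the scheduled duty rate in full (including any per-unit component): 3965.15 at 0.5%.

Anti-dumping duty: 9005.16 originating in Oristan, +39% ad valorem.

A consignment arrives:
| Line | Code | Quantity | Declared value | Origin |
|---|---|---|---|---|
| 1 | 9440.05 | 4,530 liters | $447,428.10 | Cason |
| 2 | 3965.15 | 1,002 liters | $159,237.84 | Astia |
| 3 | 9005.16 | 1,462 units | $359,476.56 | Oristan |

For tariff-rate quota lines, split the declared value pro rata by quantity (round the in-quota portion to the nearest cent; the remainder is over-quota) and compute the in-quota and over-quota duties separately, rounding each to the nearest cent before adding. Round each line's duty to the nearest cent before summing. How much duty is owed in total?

$175,616.30

Line 1 (9440.05, Cason, 4,530 liters, $447,428.10):
Code 9440.05 is under a tariff-rate quota (threshold 2,582 liters). In-quota: 2,582 liters at 2%; over-quota: 1,948 liters at 10%.
Pro-rata value split: in-quota = $447,428.10 × 2,582/4,530 = $255,024.14; over-quota = $447,428.10 − $255,024.14 = $192,403.96.
In-quota duty = $255,024.14 × 2% = $5,100.48. Over-quota duty = $192,403.96 × 10% = $19,240.40.
Line duty = $5,100.48 + $19,240.40 = $24,340.88.
Line 2 (3965.15, Astia, 1,002 liters, $159,237.84):
Base rate for 3965.15 is 2%.
3965.15 has an FTA preferential rate, but origin Astia is not Vinova; base rate stands.
Duty = $159,237.84 × 2% = $3,184.76.
Line 3 (9005.16, Oristan, 1,462 units, $359,476.56):
Base rate for 9005.16 is $5.40/unit.
Additional duty on 9005.16 from Oristan: +39% ad valorem. Applied ad valorem rate = 39%.
Duty = $359,476.56 × 39% + 1,462 × $5.40 = $148,090.66.
Total = $24,340.88 + $3,184.76 + $148,090.66 = $175,616.30.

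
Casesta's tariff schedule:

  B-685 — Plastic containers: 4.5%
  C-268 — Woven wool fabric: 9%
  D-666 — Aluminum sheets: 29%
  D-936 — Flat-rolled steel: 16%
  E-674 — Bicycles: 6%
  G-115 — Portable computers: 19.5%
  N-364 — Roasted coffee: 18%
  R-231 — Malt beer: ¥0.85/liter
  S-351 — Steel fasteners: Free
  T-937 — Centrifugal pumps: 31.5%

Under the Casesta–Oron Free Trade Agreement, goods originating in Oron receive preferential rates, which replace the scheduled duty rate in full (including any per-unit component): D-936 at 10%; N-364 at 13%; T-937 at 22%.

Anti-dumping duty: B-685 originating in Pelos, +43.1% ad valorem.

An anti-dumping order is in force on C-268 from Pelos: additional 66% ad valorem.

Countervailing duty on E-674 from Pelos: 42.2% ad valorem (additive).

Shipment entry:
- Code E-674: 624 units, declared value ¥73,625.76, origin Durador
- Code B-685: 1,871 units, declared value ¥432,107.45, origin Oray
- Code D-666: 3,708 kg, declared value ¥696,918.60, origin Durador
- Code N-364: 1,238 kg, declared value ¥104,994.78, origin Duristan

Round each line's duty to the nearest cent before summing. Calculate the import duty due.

¥244,867.84

Line 1 (E-674, Durador, 624 units, ¥73,625.76):
Base rate for E-674 is 6%.
The additional-duty order on E-674 targets Pelos, not Durador; it does not apply.
Duty = ¥73,625.76 × 6% = ¥4,417.55.
Line 2 (B-685, Oray, 1,871 units, ¥432,107.45):
Base rate for B-685 is 4.5%.
The additional-duty order on B-685 targets Pelos, not Oray; it does not apply.
Duty = ¥432,107.45 × 4.5% = ¥19,444.84.
Line 3 (D-666, Durador, 3,708 kg, ¥696,918.60):
Base rate for D-666 is 29%.
Duty = ¥696,918.60 × 29% = ¥202,106.39.
Line 4 (N-364, Duristan, 1,238 kg, ¥104,994.78):
Base rate for N-364 is 18%.
N-364 has an FTA preferential rate, but origin Duristan is not Oron; base rate stands.
Duty = ¥104,994.78 × 18% = ¥18,899.06.
Total = ¥4,417.55 + ¥19,444.84 + ¥202,106.39 + ¥18,899.06 = ¥244,867.84.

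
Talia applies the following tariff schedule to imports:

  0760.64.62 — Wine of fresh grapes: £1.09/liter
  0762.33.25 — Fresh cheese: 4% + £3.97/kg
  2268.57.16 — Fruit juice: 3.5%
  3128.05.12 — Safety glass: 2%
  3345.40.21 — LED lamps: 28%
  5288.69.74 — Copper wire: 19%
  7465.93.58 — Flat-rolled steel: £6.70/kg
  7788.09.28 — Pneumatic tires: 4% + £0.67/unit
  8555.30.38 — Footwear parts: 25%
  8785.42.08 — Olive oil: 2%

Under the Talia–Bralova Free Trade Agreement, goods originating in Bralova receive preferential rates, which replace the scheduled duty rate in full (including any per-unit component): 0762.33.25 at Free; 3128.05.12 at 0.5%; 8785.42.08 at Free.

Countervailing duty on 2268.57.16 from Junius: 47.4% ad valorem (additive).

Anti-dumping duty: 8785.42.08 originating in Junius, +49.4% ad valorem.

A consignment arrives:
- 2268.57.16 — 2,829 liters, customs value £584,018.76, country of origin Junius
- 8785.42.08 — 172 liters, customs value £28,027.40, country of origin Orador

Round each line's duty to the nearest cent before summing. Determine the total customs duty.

Line 1 (2268.57.16, Junius, 2,829 liters, £584,018.76):
Base rate for 2268.57.16 is 3.5%.
Additional duty on 2268.57.16 from Junius: +47.4%. Applied ad valorem rate: 3.5% + 47.4% = 50.9%.
Duty = £584,018.76 × 50.9% = £297,265.55.
Line 2 (8785.42.08, Orador, 172 liters, £28,027.40):
Base rate for 8785.42.08 is 2%.
8785.42.08 has an FTA preferential rate, but origin Orador is not Bralova; base rate stands.
The additional-duty order on 8785.42.08 targets Junius, not Orador; it does not apply.
Duty = £28,027.40 × 2% = £560.55.
Total = £297,265.55 + £560.55 = £297,826.10.

£297,826.10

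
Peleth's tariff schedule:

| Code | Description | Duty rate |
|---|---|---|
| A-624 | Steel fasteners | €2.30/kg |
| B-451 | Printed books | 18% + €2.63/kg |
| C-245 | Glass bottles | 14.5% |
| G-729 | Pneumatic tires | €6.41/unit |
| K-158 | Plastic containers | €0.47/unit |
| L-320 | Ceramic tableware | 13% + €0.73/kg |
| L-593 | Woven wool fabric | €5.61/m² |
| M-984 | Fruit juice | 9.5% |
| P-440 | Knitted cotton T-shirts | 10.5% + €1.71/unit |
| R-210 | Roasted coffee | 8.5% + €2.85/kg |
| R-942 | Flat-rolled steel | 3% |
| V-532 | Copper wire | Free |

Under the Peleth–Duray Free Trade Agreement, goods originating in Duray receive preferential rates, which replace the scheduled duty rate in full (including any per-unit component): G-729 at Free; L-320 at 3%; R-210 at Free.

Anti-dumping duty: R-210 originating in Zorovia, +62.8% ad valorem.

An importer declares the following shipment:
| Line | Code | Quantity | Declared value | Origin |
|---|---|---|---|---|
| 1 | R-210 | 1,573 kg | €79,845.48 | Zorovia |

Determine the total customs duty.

€61,412.88

Line 1 (R-210, Zorovia, 1,573 kg, €79,845.48):
Base rate for R-210 is 8.5% + €2.85/kg.
R-210 has an FTA preferential rate, but origin Zorovia is not Duray; base rate stands.
Additional duty on R-210 from Zorovia: +62.8%. Applied ad valorem rate: 8.5% + 62.8% = 71.3%.
Duty = €79,845.48 × 71.3% + 1,573 × €2.85 = €61,412.88.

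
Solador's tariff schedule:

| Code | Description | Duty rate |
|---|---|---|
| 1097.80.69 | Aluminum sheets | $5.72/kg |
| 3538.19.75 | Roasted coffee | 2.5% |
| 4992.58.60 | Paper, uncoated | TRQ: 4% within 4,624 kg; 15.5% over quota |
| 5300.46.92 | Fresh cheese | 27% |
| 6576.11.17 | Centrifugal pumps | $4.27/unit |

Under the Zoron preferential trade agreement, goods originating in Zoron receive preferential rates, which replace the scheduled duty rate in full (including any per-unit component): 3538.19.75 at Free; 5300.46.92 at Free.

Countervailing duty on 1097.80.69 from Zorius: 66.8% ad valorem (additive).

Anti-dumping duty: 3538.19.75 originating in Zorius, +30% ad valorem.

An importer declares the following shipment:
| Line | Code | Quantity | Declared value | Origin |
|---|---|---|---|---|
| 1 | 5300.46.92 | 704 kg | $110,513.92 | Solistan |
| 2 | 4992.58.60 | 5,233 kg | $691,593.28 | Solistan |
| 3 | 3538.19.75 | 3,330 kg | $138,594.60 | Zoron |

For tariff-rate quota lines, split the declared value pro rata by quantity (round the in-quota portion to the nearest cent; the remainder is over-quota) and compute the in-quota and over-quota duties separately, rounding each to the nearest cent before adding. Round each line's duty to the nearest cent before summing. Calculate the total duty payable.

Line 1 (5300.46.92, Solistan, 704 kg, $110,513.92):
Base rate for 5300.46.92 is 27%.
5300.46.92 has an FTA preferential rate, but origin Solistan is not Zoron; base rate stands.
Duty = $110,513.92 × 27% = $29,838.76.
Line 2 (4992.58.60, Solistan, 5,233 kg, $691,593.28):
Code 4992.58.60 is under a tariff-rate quota (threshold 4,624 kg). In-quota: 4,624 kg at 4%; over-quota: 609 kg at 15.5%.
Pro-rata value split: in-quota = $691,593.28 × 4,624/5,233 = $611,107.84; over-quota = $691,593.28 − $611,107.84 = $80,485.44.
In-quota duty = $611,107.84 × 4% = $24,444.31. Over-quota duty = $80,485.44 × 15.5% = $12,475.24.
Line duty = $24,444.31 + $12,475.24 = $36,919.55.
Line 3 (3538.19.75, Zoron, 3,330 kg, $138,594.60):
Base rate for 3538.19.75 is 2.5%.
Origin Zoron qualifies under the Solador–Zoron agreement and 3538.19.75 is covered: preferential rate Free applies instead.
The additional-duty order on 3538.19.75 targets Zorius, not Zoron; it does not apply.
Duty = $138,594.60 × 0% = $0.00.
Total = $29,838.76 + $36,919.55 + $0.00 = $66,758.31.

$66,758.31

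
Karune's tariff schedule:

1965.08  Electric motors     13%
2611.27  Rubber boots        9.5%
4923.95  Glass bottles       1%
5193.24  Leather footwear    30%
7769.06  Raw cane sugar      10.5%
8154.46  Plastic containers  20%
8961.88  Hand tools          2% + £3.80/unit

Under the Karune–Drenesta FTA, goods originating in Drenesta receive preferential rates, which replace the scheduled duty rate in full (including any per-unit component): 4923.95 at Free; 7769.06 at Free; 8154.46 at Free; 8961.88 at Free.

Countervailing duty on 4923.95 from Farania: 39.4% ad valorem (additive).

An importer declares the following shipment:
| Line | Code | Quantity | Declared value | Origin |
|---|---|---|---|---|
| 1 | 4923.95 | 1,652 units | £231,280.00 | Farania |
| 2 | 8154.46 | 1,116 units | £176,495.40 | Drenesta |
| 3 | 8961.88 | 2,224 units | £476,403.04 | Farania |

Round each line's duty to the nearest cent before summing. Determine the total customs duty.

Line 1 (4923.95, Farania, 1,652 units, £231,280.00):
Base rate for 4923.95 is 1%.
4923.95 has an FTA preferential rate, but origin Farania is not Drenesta; base rate stands.
Additional duty on 4923.95 from Farania: +39.4%. Applied ad valorem rate: 1% + 39.4% = 40.4%.
Duty = £231,280.00 × 40.4% = £93,437.12.
Line 2 (8154.46, Drenesta, 1,116 units, £176,495.40):
Base rate for 8154.46 is 20%.
Origin Drenesta qualifies under the Karune–Drenesta agreement and 8154.46 is covered: preferential rate Free applies instead.
Duty = £176,495.40 × 0% = £0.00.
Line 3 (8961.88, Farania, 2,224 units, £476,403.04):
Base rate for 8961.88 is 2% + £3.80/unit.
8961.88 has an FTA preferential rate, but origin Farania is not Drenesta; base rate stands.
Duty = £476,403.04 × 2% + 2,224 × £3.80 = £17,979.26.
Total = £93,437.12 + £0.00 + £17,979.26 = £111,416.38.

£111,416.38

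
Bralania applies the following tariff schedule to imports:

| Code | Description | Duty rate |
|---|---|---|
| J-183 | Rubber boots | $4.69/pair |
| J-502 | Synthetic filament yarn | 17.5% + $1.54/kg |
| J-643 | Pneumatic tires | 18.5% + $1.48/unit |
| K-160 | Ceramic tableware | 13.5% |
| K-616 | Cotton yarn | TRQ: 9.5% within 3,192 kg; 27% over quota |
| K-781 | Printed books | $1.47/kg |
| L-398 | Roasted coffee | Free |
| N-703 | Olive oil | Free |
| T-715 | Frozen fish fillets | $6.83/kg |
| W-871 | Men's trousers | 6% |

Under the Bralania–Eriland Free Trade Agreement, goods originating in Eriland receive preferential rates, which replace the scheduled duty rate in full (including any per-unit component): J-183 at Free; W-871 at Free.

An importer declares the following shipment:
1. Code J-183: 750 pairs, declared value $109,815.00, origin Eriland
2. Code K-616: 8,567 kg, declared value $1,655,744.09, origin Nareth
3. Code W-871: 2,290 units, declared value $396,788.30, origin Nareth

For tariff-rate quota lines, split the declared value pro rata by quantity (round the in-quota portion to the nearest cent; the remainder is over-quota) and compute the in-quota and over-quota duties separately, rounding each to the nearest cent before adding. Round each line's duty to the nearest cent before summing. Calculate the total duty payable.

$362,897.58

Line 1 (J-183, Eriland, 750 pairs, $109,815.00):
Base rate for J-183 is $4.69/pair.
Origin Eriland qualifies under the Bralania–Eriland agreement and J-183 is covered: preferential rate Free applies instead.
Duty = $109,815.00 × 0% = $0.00.
Line 2 (K-616, Nareth, 8,567 kg, $1,655,744.09):
Code K-616 is under a tariff-rate quota (threshold 3,192 kg). In-quota: 3,192 kg at 9.5%; over-quota: 5,375 kg at 27%.
Pro-rata value split: in-quota = $1,655,744.09 × 3,192/8,567 = $616,917.84; over-quota = $1,655,744.09 − $616,917.84 = $1,038,826.25.
In-quota duty = $616,917.84 × 9.5% = $58,607.19. Over-quota duty = $1,038,826.25 × 27% = $280,483.09.
Line duty = $58,607.19 + $280,483.09 = $339,090.28.
Line 3 (W-871, Nareth, 2,290 units, $396,788.30):
Base rate for W-871 is 6%.
W-871 has an FTA preferential rate, but origin Nareth is not Eriland; base rate stands.
Duty = $396,788.30 × 6% = $23,807.30.
Total = $0.00 + $339,090.28 + $23,807.30 = $362,897.58.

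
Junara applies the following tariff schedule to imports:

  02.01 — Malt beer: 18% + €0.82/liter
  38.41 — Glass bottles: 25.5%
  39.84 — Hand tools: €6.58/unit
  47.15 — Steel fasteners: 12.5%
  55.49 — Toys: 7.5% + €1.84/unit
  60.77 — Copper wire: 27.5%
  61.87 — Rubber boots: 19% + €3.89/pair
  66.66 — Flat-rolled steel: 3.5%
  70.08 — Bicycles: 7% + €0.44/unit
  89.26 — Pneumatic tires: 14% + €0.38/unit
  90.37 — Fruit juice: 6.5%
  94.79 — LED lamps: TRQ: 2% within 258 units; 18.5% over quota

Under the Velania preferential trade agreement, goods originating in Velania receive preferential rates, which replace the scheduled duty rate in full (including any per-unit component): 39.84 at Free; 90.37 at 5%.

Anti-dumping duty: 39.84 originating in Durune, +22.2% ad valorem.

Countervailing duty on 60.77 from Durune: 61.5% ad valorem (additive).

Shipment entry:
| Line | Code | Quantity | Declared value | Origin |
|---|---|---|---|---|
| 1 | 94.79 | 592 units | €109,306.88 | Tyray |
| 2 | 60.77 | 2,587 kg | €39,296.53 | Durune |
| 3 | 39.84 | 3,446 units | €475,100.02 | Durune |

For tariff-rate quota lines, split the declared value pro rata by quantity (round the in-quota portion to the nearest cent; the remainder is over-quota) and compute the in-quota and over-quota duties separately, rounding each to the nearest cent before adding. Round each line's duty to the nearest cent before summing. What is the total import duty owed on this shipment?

Line 1 (94.79, Tyray, 592 units, €109,306.88):
Code 94.79 is under a tariff-rate quota (threshold 258 units). In-quota: 258 units at 2%; over-quota: 334 units at 18.5%.
Pro-rata value split: in-quota = €109,306.88 × 258/592 = €47,637.12; over-quota = €109,306.88 − €47,637.12 = €61,669.76.
In-quota duty = €47,637.12 × 2% = €952.74. Over-quota duty = €61,669.76 × 18.5% = €11,408.91.
Line duty = €952.74 + €11,408.91 = €12,361.65.
Line 2 (60.77, Durune, 2,587 kg, €39,296.53):
Base rate for 60.77 is 27.5%.
Additional duty on 60.77 from Durune: +61.5%. Applied ad valorem rate: 27.5% + 61.5% = 89%.
Duty = €39,296.53 × 89% = €34,973.91.
Line 3 (39.84, Durune, 3,446 units, €475,100.02):
Base rate for 39.84 is €6.58/unit.
39.84 has an FTA preferential rate, but origin Durune is not Velania; base rate stands.
Additional duty on 39.84 from Durune: +22.2% ad valorem. Applied ad valorem rate = 22.2%.
Duty = €475,100.02 × 22.2% + 3,446 × €6.58 = €128,146.88.
Total = €12,361.65 + €34,973.91 + €128,146.88 = €175,482.44.

€175,482.44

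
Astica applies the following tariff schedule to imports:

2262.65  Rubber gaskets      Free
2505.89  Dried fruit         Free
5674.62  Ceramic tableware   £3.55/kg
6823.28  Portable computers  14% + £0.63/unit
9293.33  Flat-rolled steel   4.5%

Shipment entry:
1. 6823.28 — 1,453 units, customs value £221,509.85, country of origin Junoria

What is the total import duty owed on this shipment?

£31,926.77

Line 1 (6823.28, Junoria, 1,453 units, £221,509.85):
Base rate for 6823.28 is 14% + £0.63/unit.
Duty = £221,509.85 × 14% + 1,453 × £0.63 = £31,926.77.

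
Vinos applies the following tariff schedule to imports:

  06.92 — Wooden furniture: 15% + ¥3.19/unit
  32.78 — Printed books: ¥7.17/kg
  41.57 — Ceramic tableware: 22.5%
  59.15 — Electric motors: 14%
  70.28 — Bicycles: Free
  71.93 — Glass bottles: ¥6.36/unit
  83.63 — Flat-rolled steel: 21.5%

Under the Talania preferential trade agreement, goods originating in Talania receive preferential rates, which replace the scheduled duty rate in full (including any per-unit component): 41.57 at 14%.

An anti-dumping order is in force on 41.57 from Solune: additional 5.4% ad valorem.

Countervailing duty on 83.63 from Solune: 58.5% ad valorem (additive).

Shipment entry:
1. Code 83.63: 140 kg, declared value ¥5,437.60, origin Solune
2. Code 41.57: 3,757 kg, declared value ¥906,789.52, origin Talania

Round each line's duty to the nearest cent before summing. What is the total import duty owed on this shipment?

¥131,300.61

Line 1 (83.63, Solune, 140 kg, ¥5,437.60):
Base rate for 83.63 is 21.5%.
Additional duty on 83.63 from Solune: +58.5%. Applied ad valorem rate: 21.5% + 58.5% = 80%.
Duty = ¥5,437.60 × 80% = ¥4,350.08.
Line 2 (41.57, Talania, 3,757 kg, ¥906,789.52):
Base rate for 41.57 is 22.5%.
Origin Talania qualifies under the Vinos–Talania agreement and 41.57 is covered: preferential rate 14% applies instead.
The additional-duty order on 41.57 targets Solune, not Talania; it does not apply.
Duty = ¥906,789.52 × 14% = ¥126,950.53.
Total = ¥4,350.08 + ¥126,950.53 = ¥131,300.61.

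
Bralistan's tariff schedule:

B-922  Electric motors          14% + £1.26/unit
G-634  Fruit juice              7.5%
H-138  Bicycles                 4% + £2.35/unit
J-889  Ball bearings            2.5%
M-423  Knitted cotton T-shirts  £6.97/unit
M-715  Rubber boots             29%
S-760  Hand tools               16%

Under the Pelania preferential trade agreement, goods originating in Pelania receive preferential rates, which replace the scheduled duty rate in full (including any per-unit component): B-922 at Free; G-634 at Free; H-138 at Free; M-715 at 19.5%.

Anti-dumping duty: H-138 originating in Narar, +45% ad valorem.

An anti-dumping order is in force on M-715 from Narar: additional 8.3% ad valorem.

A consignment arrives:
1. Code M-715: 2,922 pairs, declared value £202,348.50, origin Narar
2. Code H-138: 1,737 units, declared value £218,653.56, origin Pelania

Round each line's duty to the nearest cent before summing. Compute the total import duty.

£75,475.99

Line 1 (M-715, Narar, 2,922 pairs, £202,348.50):
Base rate for M-715 is 29%.
M-715 has an FTA preferential rate, but origin Narar is not Pelania; base rate stands.
Additional duty on M-715 from Narar: +8.3%. Applied ad valorem rate: 29% + 8.3% = 37.3%.
Duty = £202,348.50 × 37.3% = £75,475.99.
Line 2 (H-138, Pelania, 1,737 units, £218,653.56):
Base rate for H-138 is 4% + £2.35/unit.
Origin Pelania qualifies under the Bralistan–Pelania agreement and H-138 is covered: preferential rate Free applies instead.
The additional-duty order on H-138 targets Narar, not Pelania; it does not apply.
Duty = £218,653.56 × 0% = £0.00.
Total = £75,475.99 + £0.00 = £75,475.99.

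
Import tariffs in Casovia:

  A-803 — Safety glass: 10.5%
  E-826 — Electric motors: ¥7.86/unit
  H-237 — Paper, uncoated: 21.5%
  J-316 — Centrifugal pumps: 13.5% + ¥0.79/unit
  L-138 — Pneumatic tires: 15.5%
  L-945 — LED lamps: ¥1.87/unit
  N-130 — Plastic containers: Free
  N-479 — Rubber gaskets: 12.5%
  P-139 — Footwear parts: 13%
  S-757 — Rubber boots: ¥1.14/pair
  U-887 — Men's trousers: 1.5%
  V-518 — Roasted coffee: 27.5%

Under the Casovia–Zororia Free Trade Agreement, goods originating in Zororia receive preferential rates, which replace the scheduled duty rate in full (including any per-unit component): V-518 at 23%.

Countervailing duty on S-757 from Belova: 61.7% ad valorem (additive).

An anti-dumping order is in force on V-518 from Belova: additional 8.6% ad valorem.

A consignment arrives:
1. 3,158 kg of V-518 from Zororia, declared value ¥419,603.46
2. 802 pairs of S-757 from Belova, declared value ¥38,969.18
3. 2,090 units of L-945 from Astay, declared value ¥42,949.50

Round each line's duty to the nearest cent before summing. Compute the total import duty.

Line 1 (V-518, Zororia, 3,158 kg, ¥419,603.46):
Base rate for V-518 is 27.5%.
Origin Zororia qualifies under the Casovia–Zororia agreement and V-518 is covered: preferential rate 23% applies instead.
The additional-duty order on V-518 targets Belova, not Zororia; it does not apply.
Duty = ¥419,603.46 × 23% = ¥96,508.80.
Line 2 (S-757, Belova, 802 pairs, ¥38,969.18):
Base rate for S-757 is ¥1.14/pair.
Additional duty on S-757 from Belova: +61.7% ad valorem. Applied ad valorem rate = 61.7%.
Duty = ¥38,969.18 × 61.7% + 802 × ¥1.14 = ¥24,958.26.
Line 3 (L-945, Astay, 2,090 units, ¥42,949.50):
Base rate for L-945 is ¥1.87/unit.
Duty = 2,090 × ¥1.87 = ¥3,908.30.
Total = ¥96,508.80 + ¥24,958.26 + ¥3,908.30 = ¥125,375.36.

¥125,375.36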